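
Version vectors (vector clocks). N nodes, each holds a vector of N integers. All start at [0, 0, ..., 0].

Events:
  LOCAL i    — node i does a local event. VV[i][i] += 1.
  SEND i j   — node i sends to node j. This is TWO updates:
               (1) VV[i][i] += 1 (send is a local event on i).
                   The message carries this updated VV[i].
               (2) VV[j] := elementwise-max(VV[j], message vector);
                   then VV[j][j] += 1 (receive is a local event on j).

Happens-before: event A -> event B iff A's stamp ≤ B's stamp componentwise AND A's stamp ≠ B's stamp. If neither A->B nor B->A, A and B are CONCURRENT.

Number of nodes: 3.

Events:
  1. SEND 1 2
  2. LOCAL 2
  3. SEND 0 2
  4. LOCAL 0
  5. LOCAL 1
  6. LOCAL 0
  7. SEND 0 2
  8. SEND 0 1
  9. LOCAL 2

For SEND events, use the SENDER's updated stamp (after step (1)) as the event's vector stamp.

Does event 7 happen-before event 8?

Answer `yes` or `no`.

Answer: yes

Derivation:
Initial: VV[0]=[0, 0, 0]
Initial: VV[1]=[0, 0, 0]
Initial: VV[2]=[0, 0, 0]
Event 1: SEND 1->2: VV[1][1]++ -> VV[1]=[0, 1, 0], msg_vec=[0, 1, 0]; VV[2]=max(VV[2],msg_vec) then VV[2][2]++ -> VV[2]=[0, 1, 1]
Event 2: LOCAL 2: VV[2][2]++ -> VV[2]=[0, 1, 2]
Event 3: SEND 0->2: VV[0][0]++ -> VV[0]=[1, 0, 0], msg_vec=[1, 0, 0]; VV[2]=max(VV[2],msg_vec) then VV[2][2]++ -> VV[2]=[1, 1, 3]
Event 4: LOCAL 0: VV[0][0]++ -> VV[0]=[2, 0, 0]
Event 5: LOCAL 1: VV[1][1]++ -> VV[1]=[0, 2, 0]
Event 6: LOCAL 0: VV[0][0]++ -> VV[0]=[3, 0, 0]
Event 7: SEND 0->2: VV[0][0]++ -> VV[0]=[4, 0, 0], msg_vec=[4, 0, 0]; VV[2]=max(VV[2],msg_vec) then VV[2][2]++ -> VV[2]=[4, 1, 4]
Event 8: SEND 0->1: VV[0][0]++ -> VV[0]=[5, 0, 0], msg_vec=[5, 0, 0]; VV[1]=max(VV[1],msg_vec) then VV[1][1]++ -> VV[1]=[5, 3, 0]
Event 9: LOCAL 2: VV[2][2]++ -> VV[2]=[4, 1, 5]
Event 7 stamp: [4, 0, 0]
Event 8 stamp: [5, 0, 0]
[4, 0, 0] <= [5, 0, 0]? True. Equal? False. Happens-before: True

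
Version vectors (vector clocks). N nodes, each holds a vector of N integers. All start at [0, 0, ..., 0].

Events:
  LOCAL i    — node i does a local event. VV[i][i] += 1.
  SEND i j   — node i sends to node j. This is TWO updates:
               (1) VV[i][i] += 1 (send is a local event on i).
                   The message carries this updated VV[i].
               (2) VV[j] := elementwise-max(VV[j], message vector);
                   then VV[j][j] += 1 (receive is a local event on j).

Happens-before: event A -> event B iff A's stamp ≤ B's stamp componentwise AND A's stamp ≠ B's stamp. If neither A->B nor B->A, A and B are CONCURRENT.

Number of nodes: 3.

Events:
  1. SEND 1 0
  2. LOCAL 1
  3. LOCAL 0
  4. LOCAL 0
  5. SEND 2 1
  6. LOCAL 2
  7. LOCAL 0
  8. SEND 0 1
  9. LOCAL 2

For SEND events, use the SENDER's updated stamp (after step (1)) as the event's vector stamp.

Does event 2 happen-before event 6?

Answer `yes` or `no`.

Answer: no

Derivation:
Initial: VV[0]=[0, 0, 0]
Initial: VV[1]=[0, 0, 0]
Initial: VV[2]=[0, 0, 0]
Event 1: SEND 1->0: VV[1][1]++ -> VV[1]=[0, 1, 0], msg_vec=[0, 1, 0]; VV[0]=max(VV[0],msg_vec) then VV[0][0]++ -> VV[0]=[1, 1, 0]
Event 2: LOCAL 1: VV[1][1]++ -> VV[1]=[0, 2, 0]
Event 3: LOCAL 0: VV[0][0]++ -> VV[0]=[2, 1, 0]
Event 4: LOCAL 0: VV[0][0]++ -> VV[0]=[3, 1, 0]
Event 5: SEND 2->1: VV[2][2]++ -> VV[2]=[0, 0, 1], msg_vec=[0, 0, 1]; VV[1]=max(VV[1],msg_vec) then VV[1][1]++ -> VV[1]=[0, 3, 1]
Event 6: LOCAL 2: VV[2][2]++ -> VV[2]=[0, 0, 2]
Event 7: LOCAL 0: VV[0][0]++ -> VV[0]=[4, 1, 0]
Event 8: SEND 0->1: VV[0][0]++ -> VV[0]=[5, 1, 0], msg_vec=[5, 1, 0]; VV[1]=max(VV[1],msg_vec) then VV[1][1]++ -> VV[1]=[5, 4, 1]
Event 9: LOCAL 2: VV[2][2]++ -> VV[2]=[0, 0, 3]
Event 2 stamp: [0, 2, 0]
Event 6 stamp: [0, 0, 2]
[0, 2, 0] <= [0, 0, 2]? False. Equal? False. Happens-before: False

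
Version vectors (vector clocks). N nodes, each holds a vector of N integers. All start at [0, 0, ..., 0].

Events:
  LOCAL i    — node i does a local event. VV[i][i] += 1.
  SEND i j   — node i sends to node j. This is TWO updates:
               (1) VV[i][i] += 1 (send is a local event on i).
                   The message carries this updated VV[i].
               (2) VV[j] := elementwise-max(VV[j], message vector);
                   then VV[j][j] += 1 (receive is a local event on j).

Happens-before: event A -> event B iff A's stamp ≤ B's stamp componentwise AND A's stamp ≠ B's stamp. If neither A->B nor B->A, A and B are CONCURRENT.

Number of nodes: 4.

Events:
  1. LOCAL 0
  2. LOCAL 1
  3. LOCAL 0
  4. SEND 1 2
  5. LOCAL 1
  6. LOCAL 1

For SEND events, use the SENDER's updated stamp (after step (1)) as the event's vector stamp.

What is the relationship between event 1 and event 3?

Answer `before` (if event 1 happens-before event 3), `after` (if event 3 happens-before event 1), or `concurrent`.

Answer: before

Derivation:
Initial: VV[0]=[0, 0, 0, 0]
Initial: VV[1]=[0, 0, 0, 0]
Initial: VV[2]=[0, 0, 0, 0]
Initial: VV[3]=[0, 0, 0, 0]
Event 1: LOCAL 0: VV[0][0]++ -> VV[0]=[1, 0, 0, 0]
Event 2: LOCAL 1: VV[1][1]++ -> VV[1]=[0, 1, 0, 0]
Event 3: LOCAL 0: VV[0][0]++ -> VV[0]=[2, 0, 0, 0]
Event 4: SEND 1->2: VV[1][1]++ -> VV[1]=[0, 2, 0, 0], msg_vec=[0, 2, 0, 0]; VV[2]=max(VV[2],msg_vec) then VV[2][2]++ -> VV[2]=[0, 2, 1, 0]
Event 5: LOCAL 1: VV[1][1]++ -> VV[1]=[0, 3, 0, 0]
Event 6: LOCAL 1: VV[1][1]++ -> VV[1]=[0, 4, 0, 0]
Event 1 stamp: [1, 0, 0, 0]
Event 3 stamp: [2, 0, 0, 0]
[1, 0, 0, 0] <= [2, 0, 0, 0]? True
[2, 0, 0, 0] <= [1, 0, 0, 0]? False
Relation: before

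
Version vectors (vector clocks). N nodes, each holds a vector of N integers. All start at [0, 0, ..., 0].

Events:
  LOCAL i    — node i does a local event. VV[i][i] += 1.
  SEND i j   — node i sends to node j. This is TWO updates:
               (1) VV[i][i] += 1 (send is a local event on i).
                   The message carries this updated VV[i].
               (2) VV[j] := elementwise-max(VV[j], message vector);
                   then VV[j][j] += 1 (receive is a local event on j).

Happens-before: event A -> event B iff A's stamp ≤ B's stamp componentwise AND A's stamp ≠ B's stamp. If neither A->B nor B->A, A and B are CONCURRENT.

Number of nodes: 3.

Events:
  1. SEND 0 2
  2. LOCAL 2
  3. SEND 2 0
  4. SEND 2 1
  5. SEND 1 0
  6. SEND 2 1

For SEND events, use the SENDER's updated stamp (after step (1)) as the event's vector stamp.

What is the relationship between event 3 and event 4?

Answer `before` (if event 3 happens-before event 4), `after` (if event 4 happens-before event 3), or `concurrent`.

Answer: before

Derivation:
Initial: VV[0]=[0, 0, 0]
Initial: VV[1]=[0, 0, 0]
Initial: VV[2]=[0, 0, 0]
Event 1: SEND 0->2: VV[0][0]++ -> VV[0]=[1, 0, 0], msg_vec=[1, 0, 0]; VV[2]=max(VV[2],msg_vec) then VV[2][2]++ -> VV[2]=[1, 0, 1]
Event 2: LOCAL 2: VV[2][2]++ -> VV[2]=[1, 0, 2]
Event 3: SEND 2->0: VV[2][2]++ -> VV[2]=[1, 0, 3], msg_vec=[1, 0, 3]; VV[0]=max(VV[0],msg_vec) then VV[0][0]++ -> VV[0]=[2, 0, 3]
Event 4: SEND 2->1: VV[2][2]++ -> VV[2]=[1, 0, 4], msg_vec=[1, 0, 4]; VV[1]=max(VV[1],msg_vec) then VV[1][1]++ -> VV[1]=[1, 1, 4]
Event 5: SEND 1->0: VV[1][1]++ -> VV[1]=[1, 2, 4], msg_vec=[1, 2, 4]; VV[0]=max(VV[0],msg_vec) then VV[0][0]++ -> VV[0]=[3, 2, 4]
Event 6: SEND 2->1: VV[2][2]++ -> VV[2]=[1, 0, 5], msg_vec=[1, 0, 5]; VV[1]=max(VV[1],msg_vec) then VV[1][1]++ -> VV[1]=[1, 3, 5]
Event 3 stamp: [1, 0, 3]
Event 4 stamp: [1, 0, 4]
[1, 0, 3] <= [1, 0, 4]? True
[1, 0, 4] <= [1, 0, 3]? False
Relation: before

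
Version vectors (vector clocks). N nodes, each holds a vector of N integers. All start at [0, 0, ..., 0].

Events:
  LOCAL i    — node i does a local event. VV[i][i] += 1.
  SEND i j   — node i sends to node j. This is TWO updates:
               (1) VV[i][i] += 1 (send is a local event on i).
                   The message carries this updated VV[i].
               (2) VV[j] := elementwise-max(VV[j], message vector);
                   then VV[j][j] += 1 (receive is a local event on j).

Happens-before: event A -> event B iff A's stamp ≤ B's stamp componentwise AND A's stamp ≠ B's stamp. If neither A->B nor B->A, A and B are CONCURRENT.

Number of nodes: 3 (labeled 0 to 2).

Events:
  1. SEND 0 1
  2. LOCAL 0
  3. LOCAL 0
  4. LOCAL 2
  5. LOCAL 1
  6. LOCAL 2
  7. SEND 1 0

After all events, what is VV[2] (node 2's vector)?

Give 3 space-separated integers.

Initial: VV[0]=[0, 0, 0]
Initial: VV[1]=[0, 0, 0]
Initial: VV[2]=[0, 0, 0]
Event 1: SEND 0->1: VV[0][0]++ -> VV[0]=[1, 0, 0], msg_vec=[1, 0, 0]; VV[1]=max(VV[1],msg_vec) then VV[1][1]++ -> VV[1]=[1, 1, 0]
Event 2: LOCAL 0: VV[0][0]++ -> VV[0]=[2, 0, 0]
Event 3: LOCAL 0: VV[0][0]++ -> VV[0]=[3, 0, 0]
Event 4: LOCAL 2: VV[2][2]++ -> VV[2]=[0, 0, 1]
Event 5: LOCAL 1: VV[1][1]++ -> VV[1]=[1, 2, 0]
Event 6: LOCAL 2: VV[2][2]++ -> VV[2]=[0, 0, 2]
Event 7: SEND 1->0: VV[1][1]++ -> VV[1]=[1, 3, 0], msg_vec=[1, 3, 0]; VV[0]=max(VV[0],msg_vec) then VV[0][0]++ -> VV[0]=[4, 3, 0]
Final vectors: VV[0]=[4, 3, 0]; VV[1]=[1, 3, 0]; VV[2]=[0, 0, 2]

Answer: 0 0 2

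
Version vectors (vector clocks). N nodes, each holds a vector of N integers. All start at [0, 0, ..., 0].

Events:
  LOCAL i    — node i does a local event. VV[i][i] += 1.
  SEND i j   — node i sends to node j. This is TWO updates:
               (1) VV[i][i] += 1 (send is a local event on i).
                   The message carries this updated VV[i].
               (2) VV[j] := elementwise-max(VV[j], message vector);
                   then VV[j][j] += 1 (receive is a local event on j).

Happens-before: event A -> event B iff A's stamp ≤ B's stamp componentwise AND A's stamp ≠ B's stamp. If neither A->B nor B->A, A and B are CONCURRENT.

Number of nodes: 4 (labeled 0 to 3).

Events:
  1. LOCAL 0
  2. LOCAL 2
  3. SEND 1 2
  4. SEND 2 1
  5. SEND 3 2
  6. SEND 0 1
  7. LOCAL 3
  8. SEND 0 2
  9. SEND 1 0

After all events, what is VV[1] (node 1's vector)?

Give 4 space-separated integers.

Initial: VV[0]=[0, 0, 0, 0]
Initial: VV[1]=[0, 0, 0, 0]
Initial: VV[2]=[0, 0, 0, 0]
Initial: VV[3]=[0, 0, 0, 0]
Event 1: LOCAL 0: VV[0][0]++ -> VV[0]=[1, 0, 0, 0]
Event 2: LOCAL 2: VV[2][2]++ -> VV[2]=[0, 0, 1, 0]
Event 3: SEND 1->2: VV[1][1]++ -> VV[1]=[0, 1, 0, 0], msg_vec=[0, 1, 0, 0]; VV[2]=max(VV[2],msg_vec) then VV[2][2]++ -> VV[2]=[0, 1, 2, 0]
Event 4: SEND 2->1: VV[2][2]++ -> VV[2]=[0, 1, 3, 0], msg_vec=[0, 1, 3, 0]; VV[1]=max(VV[1],msg_vec) then VV[1][1]++ -> VV[1]=[0, 2, 3, 0]
Event 5: SEND 3->2: VV[3][3]++ -> VV[3]=[0, 0, 0, 1], msg_vec=[0, 0, 0, 1]; VV[2]=max(VV[2],msg_vec) then VV[2][2]++ -> VV[2]=[0, 1, 4, 1]
Event 6: SEND 0->1: VV[0][0]++ -> VV[0]=[2, 0, 0, 0], msg_vec=[2, 0, 0, 0]; VV[1]=max(VV[1],msg_vec) then VV[1][1]++ -> VV[1]=[2, 3, 3, 0]
Event 7: LOCAL 3: VV[3][3]++ -> VV[3]=[0, 0, 0, 2]
Event 8: SEND 0->2: VV[0][0]++ -> VV[0]=[3, 0, 0, 0], msg_vec=[3, 0, 0, 0]; VV[2]=max(VV[2],msg_vec) then VV[2][2]++ -> VV[2]=[3, 1, 5, 1]
Event 9: SEND 1->0: VV[1][1]++ -> VV[1]=[2, 4, 3, 0], msg_vec=[2, 4, 3, 0]; VV[0]=max(VV[0],msg_vec) then VV[0][0]++ -> VV[0]=[4, 4, 3, 0]
Final vectors: VV[0]=[4, 4, 3, 0]; VV[1]=[2, 4, 3, 0]; VV[2]=[3, 1, 5, 1]; VV[3]=[0, 0, 0, 2]

Answer: 2 4 3 0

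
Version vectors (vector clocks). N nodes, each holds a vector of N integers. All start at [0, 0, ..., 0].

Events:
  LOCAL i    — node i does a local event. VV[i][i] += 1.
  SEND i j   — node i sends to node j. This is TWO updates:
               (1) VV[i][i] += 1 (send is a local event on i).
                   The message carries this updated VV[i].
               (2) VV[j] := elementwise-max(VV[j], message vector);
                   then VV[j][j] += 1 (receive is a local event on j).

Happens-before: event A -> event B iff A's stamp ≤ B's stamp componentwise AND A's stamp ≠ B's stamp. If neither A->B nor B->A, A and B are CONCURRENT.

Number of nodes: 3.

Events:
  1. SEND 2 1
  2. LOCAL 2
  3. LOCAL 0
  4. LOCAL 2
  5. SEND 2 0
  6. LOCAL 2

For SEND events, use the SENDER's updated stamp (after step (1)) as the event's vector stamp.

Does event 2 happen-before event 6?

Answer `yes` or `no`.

Initial: VV[0]=[0, 0, 0]
Initial: VV[1]=[0, 0, 0]
Initial: VV[2]=[0, 0, 0]
Event 1: SEND 2->1: VV[2][2]++ -> VV[2]=[0, 0, 1], msg_vec=[0, 0, 1]; VV[1]=max(VV[1],msg_vec) then VV[1][1]++ -> VV[1]=[0, 1, 1]
Event 2: LOCAL 2: VV[2][2]++ -> VV[2]=[0, 0, 2]
Event 3: LOCAL 0: VV[0][0]++ -> VV[0]=[1, 0, 0]
Event 4: LOCAL 2: VV[2][2]++ -> VV[2]=[0, 0, 3]
Event 5: SEND 2->0: VV[2][2]++ -> VV[2]=[0, 0, 4], msg_vec=[0, 0, 4]; VV[0]=max(VV[0],msg_vec) then VV[0][0]++ -> VV[0]=[2, 0, 4]
Event 6: LOCAL 2: VV[2][2]++ -> VV[2]=[0, 0, 5]
Event 2 stamp: [0, 0, 2]
Event 6 stamp: [0, 0, 5]
[0, 0, 2] <= [0, 0, 5]? True. Equal? False. Happens-before: True

Answer: yes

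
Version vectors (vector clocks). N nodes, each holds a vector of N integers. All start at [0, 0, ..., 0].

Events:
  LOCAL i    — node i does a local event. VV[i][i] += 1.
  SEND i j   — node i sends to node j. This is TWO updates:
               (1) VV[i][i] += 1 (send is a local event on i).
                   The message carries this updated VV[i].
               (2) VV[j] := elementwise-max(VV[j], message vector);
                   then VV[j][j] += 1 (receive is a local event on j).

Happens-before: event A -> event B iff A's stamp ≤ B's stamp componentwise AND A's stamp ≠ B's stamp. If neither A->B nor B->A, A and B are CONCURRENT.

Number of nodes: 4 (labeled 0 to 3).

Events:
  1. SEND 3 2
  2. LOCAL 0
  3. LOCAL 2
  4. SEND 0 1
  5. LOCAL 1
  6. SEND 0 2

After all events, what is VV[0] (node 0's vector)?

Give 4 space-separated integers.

Answer: 3 0 0 0

Derivation:
Initial: VV[0]=[0, 0, 0, 0]
Initial: VV[1]=[0, 0, 0, 0]
Initial: VV[2]=[0, 0, 0, 0]
Initial: VV[3]=[0, 0, 0, 0]
Event 1: SEND 3->2: VV[3][3]++ -> VV[3]=[0, 0, 0, 1], msg_vec=[0, 0, 0, 1]; VV[2]=max(VV[2],msg_vec) then VV[2][2]++ -> VV[2]=[0, 0, 1, 1]
Event 2: LOCAL 0: VV[0][0]++ -> VV[0]=[1, 0, 0, 0]
Event 3: LOCAL 2: VV[2][2]++ -> VV[2]=[0, 0, 2, 1]
Event 4: SEND 0->1: VV[0][0]++ -> VV[0]=[2, 0, 0, 0], msg_vec=[2, 0, 0, 0]; VV[1]=max(VV[1],msg_vec) then VV[1][1]++ -> VV[1]=[2, 1, 0, 0]
Event 5: LOCAL 1: VV[1][1]++ -> VV[1]=[2, 2, 0, 0]
Event 6: SEND 0->2: VV[0][0]++ -> VV[0]=[3, 0, 0, 0], msg_vec=[3, 0, 0, 0]; VV[2]=max(VV[2],msg_vec) then VV[2][2]++ -> VV[2]=[3, 0, 3, 1]
Final vectors: VV[0]=[3, 0, 0, 0]; VV[1]=[2, 2, 0, 0]; VV[2]=[3, 0, 3, 1]; VV[3]=[0, 0, 0, 1]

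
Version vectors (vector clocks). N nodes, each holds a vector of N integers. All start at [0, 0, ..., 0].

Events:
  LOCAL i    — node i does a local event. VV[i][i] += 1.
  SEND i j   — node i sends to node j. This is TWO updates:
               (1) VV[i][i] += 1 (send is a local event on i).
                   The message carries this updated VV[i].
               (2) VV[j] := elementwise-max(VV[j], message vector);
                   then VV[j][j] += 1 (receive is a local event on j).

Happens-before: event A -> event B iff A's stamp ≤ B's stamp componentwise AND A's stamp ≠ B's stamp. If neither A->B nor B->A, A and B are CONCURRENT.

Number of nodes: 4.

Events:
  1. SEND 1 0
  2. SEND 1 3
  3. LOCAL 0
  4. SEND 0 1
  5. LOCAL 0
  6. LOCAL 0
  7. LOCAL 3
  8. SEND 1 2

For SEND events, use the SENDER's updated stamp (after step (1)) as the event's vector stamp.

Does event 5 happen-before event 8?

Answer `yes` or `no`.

Answer: no

Derivation:
Initial: VV[0]=[0, 0, 0, 0]
Initial: VV[1]=[0, 0, 0, 0]
Initial: VV[2]=[0, 0, 0, 0]
Initial: VV[3]=[0, 0, 0, 0]
Event 1: SEND 1->0: VV[1][1]++ -> VV[1]=[0, 1, 0, 0], msg_vec=[0, 1, 0, 0]; VV[0]=max(VV[0],msg_vec) then VV[0][0]++ -> VV[0]=[1, 1, 0, 0]
Event 2: SEND 1->3: VV[1][1]++ -> VV[1]=[0, 2, 0, 0], msg_vec=[0, 2, 0, 0]; VV[3]=max(VV[3],msg_vec) then VV[3][3]++ -> VV[3]=[0, 2, 0, 1]
Event 3: LOCAL 0: VV[0][0]++ -> VV[0]=[2, 1, 0, 0]
Event 4: SEND 0->1: VV[0][0]++ -> VV[0]=[3, 1, 0, 0], msg_vec=[3, 1, 0, 0]; VV[1]=max(VV[1],msg_vec) then VV[1][1]++ -> VV[1]=[3, 3, 0, 0]
Event 5: LOCAL 0: VV[0][0]++ -> VV[0]=[4, 1, 0, 0]
Event 6: LOCAL 0: VV[0][0]++ -> VV[0]=[5, 1, 0, 0]
Event 7: LOCAL 3: VV[3][3]++ -> VV[3]=[0, 2, 0, 2]
Event 8: SEND 1->2: VV[1][1]++ -> VV[1]=[3, 4, 0, 0], msg_vec=[3, 4, 0, 0]; VV[2]=max(VV[2],msg_vec) then VV[2][2]++ -> VV[2]=[3, 4, 1, 0]
Event 5 stamp: [4, 1, 0, 0]
Event 8 stamp: [3, 4, 0, 0]
[4, 1, 0, 0] <= [3, 4, 0, 0]? False. Equal? False. Happens-before: False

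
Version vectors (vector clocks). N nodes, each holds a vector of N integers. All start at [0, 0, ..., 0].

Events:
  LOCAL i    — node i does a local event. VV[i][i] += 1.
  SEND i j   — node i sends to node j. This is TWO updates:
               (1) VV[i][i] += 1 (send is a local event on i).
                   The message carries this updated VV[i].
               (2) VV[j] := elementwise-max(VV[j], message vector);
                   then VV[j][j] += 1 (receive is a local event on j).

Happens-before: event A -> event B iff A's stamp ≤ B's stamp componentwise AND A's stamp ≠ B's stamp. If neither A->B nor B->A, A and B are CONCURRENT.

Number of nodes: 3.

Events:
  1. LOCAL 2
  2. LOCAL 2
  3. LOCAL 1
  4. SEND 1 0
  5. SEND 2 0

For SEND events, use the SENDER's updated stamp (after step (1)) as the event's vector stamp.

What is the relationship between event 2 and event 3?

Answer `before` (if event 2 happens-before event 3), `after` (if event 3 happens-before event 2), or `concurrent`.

Initial: VV[0]=[0, 0, 0]
Initial: VV[1]=[0, 0, 0]
Initial: VV[2]=[0, 0, 0]
Event 1: LOCAL 2: VV[2][2]++ -> VV[2]=[0, 0, 1]
Event 2: LOCAL 2: VV[2][2]++ -> VV[2]=[0, 0, 2]
Event 3: LOCAL 1: VV[1][1]++ -> VV[1]=[0, 1, 0]
Event 4: SEND 1->0: VV[1][1]++ -> VV[1]=[0, 2, 0], msg_vec=[0, 2, 0]; VV[0]=max(VV[0],msg_vec) then VV[0][0]++ -> VV[0]=[1, 2, 0]
Event 5: SEND 2->0: VV[2][2]++ -> VV[2]=[0, 0, 3], msg_vec=[0, 0, 3]; VV[0]=max(VV[0],msg_vec) then VV[0][0]++ -> VV[0]=[2, 2, 3]
Event 2 stamp: [0, 0, 2]
Event 3 stamp: [0, 1, 0]
[0, 0, 2] <= [0, 1, 0]? False
[0, 1, 0] <= [0, 0, 2]? False
Relation: concurrent

Answer: concurrent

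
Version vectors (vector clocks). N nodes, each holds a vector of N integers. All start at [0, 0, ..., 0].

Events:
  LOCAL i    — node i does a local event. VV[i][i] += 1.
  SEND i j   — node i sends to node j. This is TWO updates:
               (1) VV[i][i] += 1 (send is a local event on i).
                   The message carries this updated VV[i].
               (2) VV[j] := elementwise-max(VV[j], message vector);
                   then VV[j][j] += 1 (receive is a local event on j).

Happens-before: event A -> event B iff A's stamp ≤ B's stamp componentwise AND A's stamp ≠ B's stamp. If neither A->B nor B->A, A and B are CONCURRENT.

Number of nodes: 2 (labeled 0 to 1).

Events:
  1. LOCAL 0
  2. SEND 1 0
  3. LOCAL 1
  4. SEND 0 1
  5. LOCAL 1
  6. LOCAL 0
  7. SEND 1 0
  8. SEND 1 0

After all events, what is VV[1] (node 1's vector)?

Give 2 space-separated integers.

Answer: 3 6

Derivation:
Initial: VV[0]=[0, 0]
Initial: VV[1]=[0, 0]
Event 1: LOCAL 0: VV[0][0]++ -> VV[0]=[1, 0]
Event 2: SEND 1->0: VV[1][1]++ -> VV[1]=[0, 1], msg_vec=[0, 1]; VV[0]=max(VV[0],msg_vec) then VV[0][0]++ -> VV[0]=[2, 1]
Event 3: LOCAL 1: VV[1][1]++ -> VV[1]=[0, 2]
Event 4: SEND 0->1: VV[0][0]++ -> VV[0]=[3, 1], msg_vec=[3, 1]; VV[1]=max(VV[1],msg_vec) then VV[1][1]++ -> VV[1]=[3, 3]
Event 5: LOCAL 1: VV[1][1]++ -> VV[1]=[3, 4]
Event 6: LOCAL 0: VV[0][0]++ -> VV[0]=[4, 1]
Event 7: SEND 1->0: VV[1][1]++ -> VV[1]=[3, 5], msg_vec=[3, 5]; VV[0]=max(VV[0],msg_vec) then VV[0][0]++ -> VV[0]=[5, 5]
Event 8: SEND 1->0: VV[1][1]++ -> VV[1]=[3, 6], msg_vec=[3, 6]; VV[0]=max(VV[0],msg_vec) then VV[0][0]++ -> VV[0]=[6, 6]
Final vectors: VV[0]=[6, 6]; VV[1]=[3, 6]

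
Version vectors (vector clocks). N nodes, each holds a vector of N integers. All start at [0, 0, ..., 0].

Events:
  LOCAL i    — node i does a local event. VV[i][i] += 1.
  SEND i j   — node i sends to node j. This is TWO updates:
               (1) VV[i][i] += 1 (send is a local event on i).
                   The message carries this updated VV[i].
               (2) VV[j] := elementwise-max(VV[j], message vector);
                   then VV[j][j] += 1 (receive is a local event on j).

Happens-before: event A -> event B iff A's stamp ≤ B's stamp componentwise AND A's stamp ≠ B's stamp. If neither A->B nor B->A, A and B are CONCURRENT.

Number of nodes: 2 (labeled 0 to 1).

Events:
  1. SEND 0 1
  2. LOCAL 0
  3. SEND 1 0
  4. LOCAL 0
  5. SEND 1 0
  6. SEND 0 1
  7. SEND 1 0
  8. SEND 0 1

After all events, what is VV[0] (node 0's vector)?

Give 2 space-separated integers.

Initial: VV[0]=[0, 0]
Initial: VV[1]=[0, 0]
Event 1: SEND 0->1: VV[0][0]++ -> VV[0]=[1, 0], msg_vec=[1, 0]; VV[1]=max(VV[1],msg_vec) then VV[1][1]++ -> VV[1]=[1, 1]
Event 2: LOCAL 0: VV[0][0]++ -> VV[0]=[2, 0]
Event 3: SEND 1->0: VV[1][1]++ -> VV[1]=[1, 2], msg_vec=[1, 2]; VV[0]=max(VV[0],msg_vec) then VV[0][0]++ -> VV[0]=[3, 2]
Event 4: LOCAL 0: VV[0][0]++ -> VV[0]=[4, 2]
Event 5: SEND 1->0: VV[1][1]++ -> VV[1]=[1, 3], msg_vec=[1, 3]; VV[0]=max(VV[0],msg_vec) then VV[0][0]++ -> VV[0]=[5, 3]
Event 6: SEND 0->1: VV[0][0]++ -> VV[0]=[6, 3], msg_vec=[6, 3]; VV[1]=max(VV[1],msg_vec) then VV[1][1]++ -> VV[1]=[6, 4]
Event 7: SEND 1->0: VV[1][1]++ -> VV[1]=[6, 5], msg_vec=[6, 5]; VV[0]=max(VV[0],msg_vec) then VV[0][0]++ -> VV[0]=[7, 5]
Event 8: SEND 0->1: VV[0][0]++ -> VV[0]=[8, 5], msg_vec=[8, 5]; VV[1]=max(VV[1],msg_vec) then VV[1][1]++ -> VV[1]=[8, 6]
Final vectors: VV[0]=[8, 5]; VV[1]=[8, 6]

Answer: 8 5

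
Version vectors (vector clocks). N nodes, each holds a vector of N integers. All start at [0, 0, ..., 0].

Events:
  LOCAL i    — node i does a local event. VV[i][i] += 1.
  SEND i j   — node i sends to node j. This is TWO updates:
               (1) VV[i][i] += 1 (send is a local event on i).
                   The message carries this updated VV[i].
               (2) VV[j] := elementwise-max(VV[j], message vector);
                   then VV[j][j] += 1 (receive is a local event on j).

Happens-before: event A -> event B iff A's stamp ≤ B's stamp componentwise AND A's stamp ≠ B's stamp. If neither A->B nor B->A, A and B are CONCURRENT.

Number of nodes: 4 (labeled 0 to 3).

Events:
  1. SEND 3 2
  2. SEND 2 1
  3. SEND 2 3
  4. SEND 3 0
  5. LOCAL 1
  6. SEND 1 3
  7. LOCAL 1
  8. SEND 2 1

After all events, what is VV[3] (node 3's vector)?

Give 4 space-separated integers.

Answer: 0 3 3 4

Derivation:
Initial: VV[0]=[0, 0, 0, 0]
Initial: VV[1]=[0, 0, 0, 0]
Initial: VV[2]=[0, 0, 0, 0]
Initial: VV[3]=[0, 0, 0, 0]
Event 1: SEND 3->2: VV[3][3]++ -> VV[3]=[0, 0, 0, 1], msg_vec=[0, 0, 0, 1]; VV[2]=max(VV[2],msg_vec) then VV[2][2]++ -> VV[2]=[0, 0, 1, 1]
Event 2: SEND 2->1: VV[2][2]++ -> VV[2]=[0, 0, 2, 1], msg_vec=[0, 0, 2, 1]; VV[1]=max(VV[1],msg_vec) then VV[1][1]++ -> VV[1]=[0, 1, 2, 1]
Event 3: SEND 2->3: VV[2][2]++ -> VV[2]=[0, 0, 3, 1], msg_vec=[0, 0, 3, 1]; VV[3]=max(VV[3],msg_vec) then VV[3][3]++ -> VV[3]=[0, 0, 3, 2]
Event 4: SEND 3->0: VV[3][3]++ -> VV[3]=[0, 0, 3, 3], msg_vec=[0, 0, 3, 3]; VV[0]=max(VV[0],msg_vec) then VV[0][0]++ -> VV[0]=[1, 0, 3, 3]
Event 5: LOCAL 1: VV[1][1]++ -> VV[1]=[0, 2, 2, 1]
Event 6: SEND 1->3: VV[1][1]++ -> VV[1]=[0, 3, 2, 1], msg_vec=[0, 3, 2, 1]; VV[3]=max(VV[3],msg_vec) then VV[3][3]++ -> VV[3]=[0, 3, 3, 4]
Event 7: LOCAL 1: VV[1][1]++ -> VV[1]=[0, 4, 2, 1]
Event 8: SEND 2->1: VV[2][2]++ -> VV[2]=[0, 0, 4, 1], msg_vec=[0, 0, 4, 1]; VV[1]=max(VV[1],msg_vec) then VV[1][1]++ -> VV[1]=[0, 5, 4, 1]
Final vectors: VV[0]=[1, 0, 3, 3]; VV[1]=[0, 5, 4, 1]; VV[2]=[0, 0, 4, 1]; VV[3]=[0, 3, 3, 4]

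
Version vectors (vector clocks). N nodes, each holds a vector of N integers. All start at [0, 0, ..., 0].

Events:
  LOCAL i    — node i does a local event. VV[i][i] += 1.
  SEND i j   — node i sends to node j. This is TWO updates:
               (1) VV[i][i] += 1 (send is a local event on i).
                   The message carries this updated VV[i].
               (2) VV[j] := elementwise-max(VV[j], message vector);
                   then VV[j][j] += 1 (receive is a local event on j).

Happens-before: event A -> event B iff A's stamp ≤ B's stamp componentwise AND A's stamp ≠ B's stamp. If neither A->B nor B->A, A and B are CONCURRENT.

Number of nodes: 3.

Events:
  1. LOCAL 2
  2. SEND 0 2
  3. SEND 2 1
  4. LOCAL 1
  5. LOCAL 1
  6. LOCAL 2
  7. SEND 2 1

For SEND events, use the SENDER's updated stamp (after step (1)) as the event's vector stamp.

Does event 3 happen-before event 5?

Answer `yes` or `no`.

Initial: VV[0]=[0, 0, 0]
Initial: VV[1]=[0, 0, 0]
Initial: VV[2]=[0, 0, 0]
Event 1: LOCAL 2: VV[2][2]++ -> VV[2]=[0, 0, 1]
Event 2: SEND 0->2: VV[0][0]++ -> VV[0]=[1, 0, 0], msg_vec=[1, 0, 0]; VV[2]=max(VV[2],msg_vec) then VV[2][2]++ -> VV[2]=[1, 0, 2]
Event 3: SEND 2->1: VV[2][2]++ -> VV[2]=[1, 0, 3], msg_vec=[1, 0, 3]; VV[1]=max(VV[1],msg_vec) then VV[1][1]++ -> VV[1]=[1, 1, 3]
Event 4: LOCAL 1: VV[1][1]++ -> VV[1]=[1, 2, 3]
Event 5: LOCAL 1: VV[1][1]++ -> VV[1]=[1, 3, 3]
Event 6: LOCAL 2: VV[2][2]++ -> VV[2]=[1, 0, 4]
Event 7: SEND 2->1: VV[2][2]++ -> VV[2]=[1, 0, 5], msg_vec=[1, 0, 5]; VV[1]=max(VV[1],msg_vec) then VV[1][1]++ -> VV[1]=[1, 4, 5]
Event 3 stamp: [1, 0, 3]
Event 5 stamp: [1, 3, 3]
[1, 0, 3] <= [1, 3, 3]? True. Equal? False. Happens-before: True

Answer: yes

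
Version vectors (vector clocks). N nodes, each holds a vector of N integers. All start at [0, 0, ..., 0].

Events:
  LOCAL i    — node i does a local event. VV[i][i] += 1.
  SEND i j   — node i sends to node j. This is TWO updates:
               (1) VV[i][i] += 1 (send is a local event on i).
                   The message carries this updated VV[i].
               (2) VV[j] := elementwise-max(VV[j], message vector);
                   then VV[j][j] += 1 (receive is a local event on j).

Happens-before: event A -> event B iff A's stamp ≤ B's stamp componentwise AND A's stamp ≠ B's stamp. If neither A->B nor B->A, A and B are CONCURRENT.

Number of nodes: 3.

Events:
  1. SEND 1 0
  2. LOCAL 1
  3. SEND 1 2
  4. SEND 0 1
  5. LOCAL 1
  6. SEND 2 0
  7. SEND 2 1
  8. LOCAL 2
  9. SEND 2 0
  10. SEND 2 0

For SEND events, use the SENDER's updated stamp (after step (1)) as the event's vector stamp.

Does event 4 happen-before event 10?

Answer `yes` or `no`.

Answer: no

Derivation:
Initial: VV[0]=[0, 0, 0]
Initial: VV[1]=[0, 0, 0]
Initial: VV[2]=[0, 0, 0]
Event 1: SEND 1->0: VV[1][1]++ -> VV[1]=[0, 1, 0], msg_vec=[0, 1, 0]; VV[0]=max(VV[0],msg_vec) then VV[0][0]++ -> VV[0]=[1, 1, 0]
Event 2: LOCAL 1: VV[1][1]++ -> VV[1]=[0, 2, 0]
Event 3: SEND 1->2: VV[1][1]++ -> VV[1]=[0, 3, 0], msg_vec=[0, 3, 0]; VV[2]=max(VV[2],msg_vec) then VV[2][2]++ -> VV[2]=[0, 3, 1]
Event 4: SEND 0->1: VV[0][0]++ -> VV[0]=[2, 1, 0], msg_vec=[2, 1, 0]; VV[1]=max(VV[1],msg_vec) then VV[1][1]++ -> VV[1]=[2, 4, 0]
Event 5: LOCAL 1: VV[1][1]++ -> VV[1]=[2, 5, 0]
Event 6: SEND 2->0: VV[2][2]++ -> VV[2]=[0, 3, 2], msg_vec=[0, 3, 2]; VV[0]=max(VV[0],msg_vec) then VV[0][0]++ -> VV[0]=[3, 3, 2]
Event 7: SEND 2->1: VV[2][2]++ -> VV[2]=[0, 3, 3], msg_vec=[0, 3, 3]; VV[1]=max(VV[1],msg_vec) then VV[1][1]++ -> VV[1]=[2, 6, 3]
Event 8: LOCAL 2: VV[2][2]++ -> VV[2]=[0, 3, 4]
Event 9: SEND 2->0: VV[2][2]++ -> VV[2]=[0, 3, 5], msg_vec=[0, 3, 5]; VV[0]=max(VV[0],msg_vec) then VV[0][0]++ -> VV[0]=[4, 3, 5]
Event 10: SEND 2->0: VV[2][2]++ -> VV[2]=[0, 3, 6], msg_vec=[0, 3, 6]; VV[0]=max(VV[0],msg_vec) then VV[0][0]++ -> VV[0]=[5, 3, 6]
Event 4 stamp: [2, 1, 0]
Event 10 stamp: [0, 3, 6]
[2, 1, 0] <= [0, 3, 6]? False. Equal? False. Happens-before: False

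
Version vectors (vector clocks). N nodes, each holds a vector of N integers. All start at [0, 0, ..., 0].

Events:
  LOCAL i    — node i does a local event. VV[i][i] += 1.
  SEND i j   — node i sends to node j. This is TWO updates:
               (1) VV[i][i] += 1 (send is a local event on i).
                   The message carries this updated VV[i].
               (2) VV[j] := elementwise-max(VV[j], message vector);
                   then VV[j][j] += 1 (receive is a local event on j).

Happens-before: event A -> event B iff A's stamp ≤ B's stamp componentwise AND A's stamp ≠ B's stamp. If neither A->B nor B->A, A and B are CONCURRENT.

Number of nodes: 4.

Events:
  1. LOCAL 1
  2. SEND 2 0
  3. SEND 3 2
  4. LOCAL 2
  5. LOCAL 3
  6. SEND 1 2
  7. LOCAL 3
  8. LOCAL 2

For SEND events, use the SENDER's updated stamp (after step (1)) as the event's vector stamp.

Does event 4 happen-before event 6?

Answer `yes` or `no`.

Initial: VV[0]=[0, 0, 0, 0]
Initial: VV[1]=[0, 0, 0, 0]
Initial: VV[2]=[0, 0, 0, 0]
Initial: VV[3]=[0, 0, 0, 0]
Event 1: LOCAL 1: VV[1][1]++ -> VV[1]=[0, 1, 0, 0]
Event 2: SEND 2->0: VV[2][2]++ -> VV[2]=[0, 0, 1, 0], msg_vec=[0, 0, 1, 0]; VV[0]=max(VV[0],msg_vec) then VV[0][0]++ -> VV[0]=[1, 0, 1, 0]
Event 3: SEND 3->2: VV[3][3]++ -> VV[3]=[0, 0, 0, 1], msg_vec=[0, 0, 0, 1]; VV[2]=max(VV[2],msg_vec) then VV[2][2]++ -> VV[2]=[0, 0, 2, 1]
Event 4: LOCAL 2: VV[2][2]++ -> VV[2]=[0, 0, 3, 1]
Event 5: LOCAL 3: VV[3][3]++ -> VV[3]=[0, 0, 0, 2]
Event 6: SEND 1->2: VV[1][1]++ -> VV[1]=[0, 2, 0, 0], msg_vec=[0, 2, 0, 0]; VV[2]=max(VV[2],msg_vec) then VV[2][2]++ -> VV[2]=[0, 2, 4, 1]
Event 7: LOCAL 3: VV[3][3]++ -> VV[3]=[0, 0, 0, 3]
Event 8: LOCAL 2: VV[2][2]++ -> VV[2]=[0, 2, 5, 1]
Event 4 stamp: [0, 0, 3, 1]
Event 6 stamp: [0, 2, 0, 0]
[0, 0, 3, 1] <= [0, 2, 0, 0]? False. Equal? False. Happens-before: False

Answer: no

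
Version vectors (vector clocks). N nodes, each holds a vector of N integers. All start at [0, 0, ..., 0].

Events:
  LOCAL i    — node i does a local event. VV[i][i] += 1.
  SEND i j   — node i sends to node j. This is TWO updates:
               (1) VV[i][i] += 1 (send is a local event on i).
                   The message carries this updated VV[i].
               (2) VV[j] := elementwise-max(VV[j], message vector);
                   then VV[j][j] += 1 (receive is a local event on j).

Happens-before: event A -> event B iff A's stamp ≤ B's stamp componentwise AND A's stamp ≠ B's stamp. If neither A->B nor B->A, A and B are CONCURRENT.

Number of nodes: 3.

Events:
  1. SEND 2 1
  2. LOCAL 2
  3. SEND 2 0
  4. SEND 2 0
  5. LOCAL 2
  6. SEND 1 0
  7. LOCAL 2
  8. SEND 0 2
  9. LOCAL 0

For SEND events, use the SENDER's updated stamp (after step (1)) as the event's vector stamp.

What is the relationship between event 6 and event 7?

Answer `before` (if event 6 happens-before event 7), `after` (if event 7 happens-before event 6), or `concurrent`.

Answer: concurrent

Derivation:
Initial: VV[0]=[0, 0, 0]
Initial: VV[1]=[0, 0, 0]
Initial: VV[2]=[0, 0, 0]
Event 1: SEND 2->1: VV[2][2]++ -> VV[2]=[0, 0, 1], msg_vec=[0, 0, 1]; VV[1]=max(VV[1],msg_vec) then VV[1][1]++ -> VV[1]=[0, 1, 1]
Event 2: LOCAL 2: VV[2][2]++ -> VV[2]=[0, 0, 2]
Event 3: SEND 2->0: VV[2][2]++ -> VV[2]=[0, 0, 3], msg_vec=[0, 0, 3]; VV[0]=max(VV[0],msg_vec) then VV[0][0]++ -> VV[0]=[1, 0, 3]
Event 4: SEND 2->0: VV[2][2]++ -> VV[2]=[0, 0, 4], msg_vec=[0, 0, 4]; VV[0]=max(VV[0],msg_vec) then VV[0][0]++ -> VV[0]=[2, 0, 4]
Event 5: LOCAL 2: VV[2][2]++ -> VV[2]=[0, 0, 5]
Event 6: SEND 1->0: VV[1][1]++ -> VV[1]=[0, 2, 1], msg_vec=[0, 2, 1]; VV[0]=max(VV[0],msg_vec) then VV[0][0]++ -> VV[0]=[3, 2, 4]
Event 7: LOCAL 2: VV[2][2]++ -> VV[2]=[0, 0, 6]
Event 8: SEND 0->2: VV[0][0]++ -> VV[0]=[4, 2, 4], msg_vec=[4, 2, 4]; VV[2]=max(VV[2],msg_vec) then VV[2][2]++ -> VV[2]=[4, 2, 7]
Event 9: LOCAL 0: VV[0][0]++ -> VV[0]=[5, 2, 4]
Event 6 stamp: [0, 2, 1]
Event 7 stamp: [0, 0, 6]
[0, 2, 1] <= [0, 0, 6]? False
[0, 0, 6] <= [0, 2, 1]? False
Relation: concurrent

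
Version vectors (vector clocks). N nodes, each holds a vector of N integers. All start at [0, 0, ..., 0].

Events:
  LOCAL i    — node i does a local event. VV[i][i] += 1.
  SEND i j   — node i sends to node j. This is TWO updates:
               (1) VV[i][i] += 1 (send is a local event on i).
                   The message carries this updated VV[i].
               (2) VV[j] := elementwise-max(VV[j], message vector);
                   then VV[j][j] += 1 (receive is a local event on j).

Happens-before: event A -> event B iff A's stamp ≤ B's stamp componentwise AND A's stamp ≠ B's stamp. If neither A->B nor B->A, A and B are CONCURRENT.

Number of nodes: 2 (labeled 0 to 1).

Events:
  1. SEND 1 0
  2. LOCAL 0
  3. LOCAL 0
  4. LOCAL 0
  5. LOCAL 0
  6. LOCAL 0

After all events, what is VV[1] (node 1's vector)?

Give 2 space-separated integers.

Initial: VV[0]=[0, 0]
Initial: VV[1]=[0, 0]
Event 1: SEND 1->0: VV[1][1]++ -> VV[1]=[0, 1], msg_vec=[0, 1]; VV[0]=max(VV[0],msg_vec) then VV[0][0]++ -> VV[0]=[1, 1]
Event 2: LOCAL 0: VV[0][0]++ -> VV[0]=[2, 1]
Event 3: LOCAL 0: VV[0][0]++ -> VV[0]=[3, 1]
Event 4: LOCAL 0: VV[0][0]++ -> VV[0]=[4, 1]
Event 5: LOCAL 0: VV[0][0]++ -> VV[0]=[5, 1]
Event 6: LOCAL 0: VV[0][0]++ -> VV[0]=[6, 1]
Final vectors: VV[0]=[6, 1]; VV[1]=[0, 1]

Answer: 0 1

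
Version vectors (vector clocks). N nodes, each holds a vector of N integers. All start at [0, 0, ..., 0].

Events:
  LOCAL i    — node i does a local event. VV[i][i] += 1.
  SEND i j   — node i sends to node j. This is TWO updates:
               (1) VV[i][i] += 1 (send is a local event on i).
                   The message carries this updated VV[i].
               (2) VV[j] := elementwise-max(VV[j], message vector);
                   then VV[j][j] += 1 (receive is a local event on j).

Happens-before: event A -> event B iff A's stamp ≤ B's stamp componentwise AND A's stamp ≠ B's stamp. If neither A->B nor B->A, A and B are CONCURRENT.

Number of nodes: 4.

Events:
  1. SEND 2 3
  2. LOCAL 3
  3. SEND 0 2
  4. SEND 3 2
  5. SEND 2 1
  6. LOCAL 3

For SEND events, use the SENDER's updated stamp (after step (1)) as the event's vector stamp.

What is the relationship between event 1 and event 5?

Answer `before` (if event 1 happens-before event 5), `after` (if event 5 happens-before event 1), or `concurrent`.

Answer: before

Derivation:
Initial: VV[0]=[0, 0, 0, 0]
Initial: VV[1]=[0, 0, 0, 0]
Initial: VV[2]=[0, 0, 0, 0]
Initial: VV[3]=[0, 0, 0, 0]
Event 1: SEND 2->3: VV[2][2]++ -> VV[2]=[0, 0, 1, 0], msg_vec=[0, 0, 1, 0]; VV[3]=max(VV[3],msg_vec) then VV[3][3]++ -> VV[3]=[0, 0, 1, 1]
Event 2: LOCAL 3: VV[3][3]++ -> VV[3]=[0, 0, 1, 2]
Event 3: SEND 0->2: VV[0][0]++ -> VV[0]=[1, 0, 0, 0], msg_vec=[1, 0, 0, 0]; VV[2]=max(VV[2],msg_vec) then VV[2][2]++ -> VV[2]=[1, 0, 2, 0]
Event 4: SEND 3->2: VV[3][3]++ -> VV[3]=[0, 0, 1, 3], msg_vec=[0, 0, 1, 3]; VV[2]=max(VV[2],msg_vec) then VV[2][2]++ -> VV[2]=[1, 0, 3, 3]
Event 5: SEND 2->1: VV[2][2]++ -> VV[2]=[1, 0, 4, 3], msg_vec=[1, 0, 4, 3]; VV[1]=max(VV[1],msg_vec) then VV[1][1]++ -> VV[1]=[1, 1, 4, 3]
Event 6: LOCAL 3: VV[3][3]++ -> VV[3]=[0, 0, 1, 4]
Event 1 stamp: [0, 0, 1, 0]
Event 5 stamp: [1, 0, 4, 3]
[0, 0, 1, 0] <= [1, 0, 4, 3]? True
[1, 0, 4, 3] <= [0, 0, 1, 0]? False
Relation: before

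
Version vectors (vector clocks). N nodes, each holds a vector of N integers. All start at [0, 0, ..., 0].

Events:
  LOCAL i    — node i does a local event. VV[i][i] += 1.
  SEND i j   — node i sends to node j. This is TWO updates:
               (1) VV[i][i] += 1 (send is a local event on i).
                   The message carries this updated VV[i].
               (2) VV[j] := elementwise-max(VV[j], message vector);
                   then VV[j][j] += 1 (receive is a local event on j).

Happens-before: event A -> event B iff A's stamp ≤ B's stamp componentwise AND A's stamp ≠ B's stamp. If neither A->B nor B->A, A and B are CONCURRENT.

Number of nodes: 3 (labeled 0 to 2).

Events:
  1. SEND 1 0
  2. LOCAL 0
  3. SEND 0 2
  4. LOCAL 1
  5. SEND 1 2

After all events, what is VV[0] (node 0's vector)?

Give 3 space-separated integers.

Initial: VV[0]=[0, 0, 0]
Initial: VV[1]=[0, 0, 0]
Initial: VV[2]=[0, 0, 0]
Event 1: SEND 1->0: VV[1][1]++ -> VV[1]=[0, 1, 0], msg_vec=[0, 1, 0]; VV[0]=max(VV[0],msg_vec) then VV[0][0]++ -> VV[0]=[1, 1, 0]
Event 2: LOCAL 0: VV[0][0]++ -> VV[0]=[2, 1, 0]
Event 3: SEND 0->2: VV[0][0]++ -> VV[0]=[3, 1, 0], msg_vec=[3, 1, 0]; VV[2]=max(VV[2],msg_vec) then VV[2][2]++ -> VV[2]=[3, 1, 1]
Event 4: LOCAL 1: VV[1][1]++ -> VV[1]=[0, 2, 0]
Event 5: SEND 1->2: VV[1][1]++ -> VV[1]=[0, 3, 0], msg_vec=[0, 3, 0]; VV[2]=max(VV[2],msg_vec) then VV[2][2]++ -> VV[2]=[3, 3, 2]
Final vectors: VV[0]=[3, 1, 0]; VV[1]=[0, 3, 0]; VV[2]=[3, 3, 2]

Answer: 3 1 0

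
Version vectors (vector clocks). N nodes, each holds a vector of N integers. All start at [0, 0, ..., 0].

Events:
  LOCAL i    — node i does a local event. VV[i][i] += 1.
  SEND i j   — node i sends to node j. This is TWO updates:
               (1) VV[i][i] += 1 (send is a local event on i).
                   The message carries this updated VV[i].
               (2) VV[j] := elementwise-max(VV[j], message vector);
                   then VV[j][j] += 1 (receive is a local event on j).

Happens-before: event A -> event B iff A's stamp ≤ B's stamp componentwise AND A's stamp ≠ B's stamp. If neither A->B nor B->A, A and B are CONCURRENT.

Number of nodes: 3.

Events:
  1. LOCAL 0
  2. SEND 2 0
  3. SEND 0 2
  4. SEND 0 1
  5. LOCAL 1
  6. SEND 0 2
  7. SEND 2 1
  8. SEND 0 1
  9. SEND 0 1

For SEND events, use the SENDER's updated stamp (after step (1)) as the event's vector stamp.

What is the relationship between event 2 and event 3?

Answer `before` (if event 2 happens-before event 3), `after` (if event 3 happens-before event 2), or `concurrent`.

Initial: VV[0]=[0, 0, 0]
Initial: VV[1]=[0, 0, 0]
Initial: VV[2]=[0, 0, 0]
Event 1: LOCAL 0: VV[0][0]++ -> VV[0]=[1, 0, 0]
Event 2: SEND 2->0: VV[2][2]++ -> VV[2]=[0, 0, 1], msg_vec=[0, 0, 1]; VV[0]=max(VV[0],msg_vec) then VV[0][0]++ -> VV[0]=[2, 0, 1]
Event 3: SEND 0->2: VV[0][0]++ -> VV[0]=[3, 0, 1], msg_vec=[3, 0, 1]; VV[2]=max(VV[2],msg_vec) then VV[2][2]++ -> VV[2]=[3, 0, 2]
Event 4: SEND 0->1: VV[0][0]++ -> VV[0]=[4, 0, 1], msg_vec=[4, 0, 1]; VV[1]=max(VV[1],msg_vec) then VV[1][1]++ -> VV[1]=[4, 1, 1]
Event 5: LOCAL 1: VV[1][1]++ -> VV[1]=[4, 2, 1]
Event 6: SEND 0->2: VV[0][0]++ -> VV[0]=[5, 0, 1], msg_vec=[5, 0, 1]; VV[2]=max(VV[2],msg_vec) then VV[2][2]++ -> VV[2]=[5, 0, 3]
Event 7: SEND 2->1: VV[2][2]++ -> VV[2]=[5, 0, 4], msg_vec=[5, 0, 4]; VV[1]=max(VV[1],msg_vec) then VV[1][1]++ -> VV[1]=[5, 3, 4]
Event 8: SEND 0->1: VV[0][0]++ -> VV[0]=[6, 0, 1], msg_vec=[6, 0, 1]; VV[1]=max(VV[1],msg_vec) then VV[1][1]++ -> VV[1]=[6, 4, 4]
Event 9: SEND 0->1: VV[0][0]++ -> VV[0]=[7, 0, 1], msg_vec=[7, 0, 1]; VV[1]=max(VV[1],msg_vec) then VV[1][1]++ -> VV[1]=[7, 5, 4]
Event 2 stamp: [0, 0, 1]
Event 3 stamp: [3, 0, 1]
[0, 0, 1] <= [3, 0, 1]? True
[3, 0, 1] <= [0, 0, 1]? False
Relation: before

Answer: before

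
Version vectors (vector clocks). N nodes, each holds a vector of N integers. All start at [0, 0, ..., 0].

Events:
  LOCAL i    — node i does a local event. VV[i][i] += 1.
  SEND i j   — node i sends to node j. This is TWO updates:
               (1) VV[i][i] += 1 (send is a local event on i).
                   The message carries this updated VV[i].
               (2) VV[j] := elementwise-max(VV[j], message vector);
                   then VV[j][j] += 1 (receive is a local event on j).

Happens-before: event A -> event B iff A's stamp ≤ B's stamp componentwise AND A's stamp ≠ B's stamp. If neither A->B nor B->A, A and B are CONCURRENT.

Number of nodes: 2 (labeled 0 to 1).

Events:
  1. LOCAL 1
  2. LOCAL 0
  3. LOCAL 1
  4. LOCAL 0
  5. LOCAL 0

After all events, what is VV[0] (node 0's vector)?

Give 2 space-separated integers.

Initial: VV[0]=[0, 0]
Initial: VV[1]=[0, 0]
Event 1: LOCAL 1: VV[1][1]++ -> VV[1]=[0, 1]
Event 2: LOCAL 0: VV[0][0]++ -> VV[0]=[1, 0]
Event 3: LOCAL 1: VV[1][1]++ -> VV[1]=[0, 2]
Event 4: LOCAL 0: VV[0][0]++ -> VV[0]=[2, 0]
Event 5: LOCAL 0: VV[0][0]++ -> VV[0]=[3, 0]
Final vectors: VV[0]=[3, 0]; VV[1]=[0, 2]

Answer: 3 0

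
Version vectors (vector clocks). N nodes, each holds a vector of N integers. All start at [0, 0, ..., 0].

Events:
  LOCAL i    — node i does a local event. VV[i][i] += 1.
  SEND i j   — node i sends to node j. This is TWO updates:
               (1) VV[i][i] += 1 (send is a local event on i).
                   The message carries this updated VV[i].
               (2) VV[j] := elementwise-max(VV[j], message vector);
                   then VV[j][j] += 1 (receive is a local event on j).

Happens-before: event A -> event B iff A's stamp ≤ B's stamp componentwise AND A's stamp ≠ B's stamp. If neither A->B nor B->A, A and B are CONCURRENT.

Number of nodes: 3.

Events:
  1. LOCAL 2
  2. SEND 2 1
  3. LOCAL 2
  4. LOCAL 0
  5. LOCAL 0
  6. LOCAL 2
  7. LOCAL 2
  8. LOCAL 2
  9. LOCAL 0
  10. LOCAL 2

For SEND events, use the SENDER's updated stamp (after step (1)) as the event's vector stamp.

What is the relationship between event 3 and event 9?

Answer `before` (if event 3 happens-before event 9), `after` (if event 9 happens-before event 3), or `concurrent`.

Answer: concurrent

Derivation:
Initial: VV[0]=[0, 0, 0]
Initial: VV[1]=[0, 0, 0]
Initial: VV[2]=[0, 0, 0]
Event 1: LOCAL 2: VV[2][2]++ -> VV[2]=[0, 0, 1]
Event 2: SEND 2->1: VV[2][2]++ -> VV[2]=[0, 0, 2], msg_vec=[0, 0, 2]; VV[1]=max(VV[1],msg_vec) then VV[1][1]++ -> VV[1]=[0, 1, 2]
Event 3: LOCAL 2: VV[2][2]++ -> VV[2]=[0, 0, 3]
Event 4: LOCAL 0: VV[0][0]++ -> VV[0]=[1, 0, 0]
Event 5: LOCAL 0: VV[0][0]++ -> VV[0]=[2, 0, 0]
Event 6: LOCAL 2: VV[2][2]++ -> VV[2]=[0, 0, 4]
Event 7: LOCAL 2: VV[2][2]++ -> VV[2]=[0, 0, 5]
Event 8: LOCAL 2: VV[2][2]++ -> VV[2]=[0, 0, 6]
Event 9: LOCAL 0: VV[0][0]++ -> VV[0]=[3, 0, 0]
Event 10: LOCAL 2: VV[2][2]++ -> VV[2]=[0, 0, 7]
Event 3 stamp: [0, 0, 3]
Event 9 stamp: [3, 0, 0]
[0, 0, 3] <= [3, 0, 0]? False
[3, 0, 0] <= [0, 0, 3]? False
Relation: concurrent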